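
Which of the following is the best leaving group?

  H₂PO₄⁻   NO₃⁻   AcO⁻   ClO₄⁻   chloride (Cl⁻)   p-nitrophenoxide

ClO₄⁻

A good leaving group is a weak base: the lower the pKₐ of its conjugate acid, the more readily it departs.
ClO₄⁻: pKₐ(HClO₄) ≈ -10
chloride (Cl⁻): pKₐ(HCl) ≈ -7
NO₃⁻: pKₐ(HNO₃) ≈ -1.3
H₂PO₄⁻: pKₐ(H₃PO₄) ≈ 2.1
AcO⁻: pKₐ(CH₃COOH) ≈ 4.8
p-nitrophenoxide: pKₐ(p-nitrophenol) ≈ 7.2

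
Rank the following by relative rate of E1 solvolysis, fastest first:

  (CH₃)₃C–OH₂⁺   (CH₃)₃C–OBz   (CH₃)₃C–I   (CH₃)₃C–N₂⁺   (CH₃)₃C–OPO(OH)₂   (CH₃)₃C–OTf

(CH₃)₃C–N₂⁺ > (CH₃)₃C–OTf > (CH₃)₃C–I > (CH₃)₃C–OH₂⁺ > (CH₃)₃C–OPO(OH)₂ > (CH₃)₃C–OBz

The skeletons are identical, so relative rate is governed entirely by leaving-group ability.
The more stable X⁻ (or X) is on its own — i.e. the weaker a base it is — the better a leaving group it makes.
(CH₃)₃C–N₂⁺ loses N₂: no meaningful conjugate acid; N₂ departs as an exceptionally stable neutral molecule
(CH₃)₃C–OTf loses OTf⁻: pKₐ(CF₃SO₃H (triflic acid)) ≈ -14
(CH₃)₃C–I loses I⁻: pKₐ(HI) ≈ -10
(CH₃)₃C–OH₂⁺ loses H₂O: pKₐ(H₃O⁺) ≈ -1.7
(CH₃)₃C–OPO(OH)₂ loses H₂PO₄⁻: pKₐ(H₃PO₄) ≈ 2.1
(CH₃)₃C–OBz loses PhCOO⁻: pKₐ(C₆H₅COOH) ≈ 4.2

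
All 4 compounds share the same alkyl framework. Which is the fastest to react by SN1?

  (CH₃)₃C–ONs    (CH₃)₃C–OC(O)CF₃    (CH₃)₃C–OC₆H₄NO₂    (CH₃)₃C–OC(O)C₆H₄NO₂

(CH₃)₃C–ONs

Identical carbon frameworks mean the comparison reduces to leaving-group quality.
Leaving-group ability tracks the stability of the departed species; conjugate-acid pKₐ is the usual yardstick (lower pKₐ → better LG).
(CH₃)₃C–ONs loses ONs⁻: pKₐ(p-O₂NC₆H₄SO₃H) ≈ -3.5
(CH₃)₃C–OC(O)CF₃ loses CF₃COO⁻: pKₐ(CF₃COOH) ≈ 0.2
(CH₃)₃C–OC(O)C₆H₄NO₂ loses p-O₂N–C₆H₄–COO⁻: pKₐ(p-nitrobenzoic acid) ≈ 3.4
(CH₃)₃C–OC₆H₄NO₂ loses p-O₂N–C₆H₄–O⁻: pKₐ(p-nitrophenol) ≈ 7.2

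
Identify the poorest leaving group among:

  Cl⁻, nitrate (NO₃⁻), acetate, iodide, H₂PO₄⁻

acetate

iodide: pKₐ(HI) ≈ -10
Cl⁻: pKₐ(HCl) ≈ -7
nitrate (NO₃⁻): pKₐ(HNO₃) ≈ -1.3
H₂PO₄⁻: pKₐ(H₃PO₄) ≈ 2.1
acetate: pKₐ(CH₃COOH) ≈ 4.8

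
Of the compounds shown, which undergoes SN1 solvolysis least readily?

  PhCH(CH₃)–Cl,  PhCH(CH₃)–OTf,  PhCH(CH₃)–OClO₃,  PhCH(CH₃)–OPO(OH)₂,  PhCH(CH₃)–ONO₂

The skeletons are identical, so relative rate is governed entirely by leaving-group ability.
Leaving-group ability tracks the stability of the departed species; conjugate-acid pKₐ is the usual yardstick (lower pKₐ → better LG).
PhCH(CH₃)–OTf loses OTf⁻: pKₐ(CF₃SO₃H (triflic acid)) ≈ -14
PhCH(CH₃)–OClO₃ loses ClO₄⁻: pKₐ(HClO₄) ≈ -10
PhCH(CH₃)–Cl loses Cl⁻: pKₐ(HCl) ≈ -7
PhCH(CH₃)–ONO₂ loses NO₃⁻: pKₐ(HNO₃) ≈ -1.3
PhCH(CH₃)–OPO(OH)₂ loses H₂PO₄⁻: pKₐ(H₃PO₄) ≈ 2.1

PhCH(CH₃)–OPO(OH)₂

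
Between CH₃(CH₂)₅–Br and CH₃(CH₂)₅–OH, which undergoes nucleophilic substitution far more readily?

From CH₃(CH₂)₅–OH the departing group would be OH⁻ (pKₐ(H₂O) ≈ 15.7). Strong base; essentially never leaves without prior activation.
From CH₃(CH₂)₅–Br the leaving group is Br⁻ (pKₐ(HBr) ≈ -9). Weak base; good leaving group.
(In practice CH₃(CH₂)₅–Br is made from CH₃(CH₂)₅–OH by treatment with PBr₃, replacing the hydroxyl with bromide.)

CH₃(CH₂)₅–Br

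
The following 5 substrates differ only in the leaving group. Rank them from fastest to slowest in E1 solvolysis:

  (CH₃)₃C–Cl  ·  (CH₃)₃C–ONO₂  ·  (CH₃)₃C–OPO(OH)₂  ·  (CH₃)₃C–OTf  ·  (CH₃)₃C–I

(CH₃)₃C–OTf > (CH₃)₃C–I > (CH₃)₃C–Cl > (CH₃)₃C–ONO₂ > (CH₃)₃C–OPO(OH)₂

Same R in every case — rank the leaving groups.
A good leaving group is a weak base: the lower the pKₐ of its conjugate acid, the more readily it departs.
(CH₃)₃C–OTf loses OTf⁻: pKₐ(CF₃SO₃H (triflic acid)) ≈ -14
(CH₃)₃C–I loses I⁻: pKₐ(HI) ≈ -10
(CH₃)₃C–Cl loses Cl⁻: pKₐ(HCl) ≈ -7
(CH₃)₃C–ONO₂ loses NO₃⁻: pKₐ(HNO₃) ≈ -1.3
(CH₃)₃C–OPO(OH)₂ loses H₂PO₄⁻: pKₐ(H₃PO₄) ≈ 2.1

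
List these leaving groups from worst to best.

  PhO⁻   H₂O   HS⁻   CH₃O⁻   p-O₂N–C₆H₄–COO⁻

CH₃O⁻ < PhO⁻ < HS⁻ < p-O₂N–C₆H₄–COO⁻ < H₂O

The more stable X⁻ (or X) is on its own — i.e. the weaker a base it is — the better a leaving group it makes.
H₂O: pKₐ(H₃O⁺) ≈ -1.7 — neutral; leaves from a protonated alcohol (R–OH₂⁺)
p-O₂N–C₆H₄–COO⁻: pKₐ(p-nitrobenzoic acid) ≈ 3.4 — electron-withdrawing nitro group stabilises the carboxylate
HS⁻: pKₐ(H₂S) ≈ 7 — larger and more polarisable than the oxygen analogue
PhO⁻: pKₐ(C₆H₅OH (phenol)) ≈ 10
CH₃O⁻: pKₐ(CH₃OH) ≈ 15.5 — strong base; alkoxides do not leave unassisted
Reversing gives the worst-to-best order requested.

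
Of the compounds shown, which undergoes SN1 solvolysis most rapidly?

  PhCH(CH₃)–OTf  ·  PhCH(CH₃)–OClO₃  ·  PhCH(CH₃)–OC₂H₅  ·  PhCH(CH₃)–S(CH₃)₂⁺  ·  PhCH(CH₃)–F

PhCH(CH₃)–OTf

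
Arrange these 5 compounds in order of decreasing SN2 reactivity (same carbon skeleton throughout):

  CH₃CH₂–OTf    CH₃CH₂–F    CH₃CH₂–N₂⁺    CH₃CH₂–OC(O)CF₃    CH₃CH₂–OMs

CH₃CH₂–N₂⁺ > CH₃CH₂–OTf > CH₃CH₂–OMs > CH₃CH₂–OC(O)CF₃ > CH₃CH₂–F

Identical carbon frameworks mean the comparison reduces to leaving-group quality.
A good leaving group is a weak base: the lower the pKₐ of its conjugate acid, the more readily it departs.
CH₃CH₂–N₂⁺ loses N₂: no meaningful conjugate acid; N₂ departs as an exceptionally stable neutral molecule
CH₃CH₂–OTf loses OTf⁻: pKₐ(CF₃SO₃H (triflic acid)) ≈ -14
CH₃CH₂–OMs loses OMs⁻: pKₐ(CH₃SO₃H (MsOH)) ≈ -1.9
CH₃CH₂–OC(O)CF₃ loses CF₃COO⁻: pKₐ(CF₃COOH) ≈ 0.2
CH₃CH₂–F loses F⁻: pKₐ(HF) ≈ 3.2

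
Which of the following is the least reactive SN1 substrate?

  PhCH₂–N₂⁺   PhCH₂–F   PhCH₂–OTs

Identical carbon frameworks mean the comparison reduces to leaving-group quality.
A good leaving group is a weak base: the lower the pKₐ of its conjugate acid, the more readily it departs.
PhCH₂–N₂⁺ loses N₂: no meaningful conjugate acid; N₂ departs as an exceptionally stable neutral molecule
PhCH₂–OTs loses OTs⁻: pKₐ(p-CH₃C₆H₄SO₃H (TsOH)) ≈ -2.8
PhCH₂–F loses F⁻: pKₐ(HF) ≈ 3.2

PhCH₂–F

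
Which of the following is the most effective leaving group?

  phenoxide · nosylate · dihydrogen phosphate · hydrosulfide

nosylate

nosylate: pKₐ(p-O₂NC₆H₄SO₃H) ≈ -3.5
dihydrogen phosphate: pKₐ(H₃PO₄) ≈ 2.1
hydrosulfide: pKₐ(H₂S) ≈ 7
phenoxide: pKₐ(C₆H₅OH (phenol)) ≈ 10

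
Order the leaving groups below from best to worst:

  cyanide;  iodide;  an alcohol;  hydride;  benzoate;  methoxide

Rank by basicity of the departing species: weakest base leaves most easily.
iodide: pKₐ(HI) ≈ -10 — large, highly polarisable; very weak base
an alcohol: pKₐ(R'OH₂⁺) ≈ -2.4 — neutral; leaves from a protonated ether (an oxonium ion, R–O(H)R'⁺)
benzoate: pKₐ(C₆H₅COOH) ≈ 4.2
cyanide: pKₐ(HCN) ≈ 9.2 — sp carbon stabilises the charge somewhat, but still a poor LG
methoxide: pKₐ(CH₃OH) ≈ 15.5 — strong base; alkoxides do not leave unassisted
hydride: pKₐ(H₂) ≈ 36 — extremely strong base; leaves only in special hydride-transfer contexts

iodide > an alcohol > benzoate > cyanide > methoxide > hydride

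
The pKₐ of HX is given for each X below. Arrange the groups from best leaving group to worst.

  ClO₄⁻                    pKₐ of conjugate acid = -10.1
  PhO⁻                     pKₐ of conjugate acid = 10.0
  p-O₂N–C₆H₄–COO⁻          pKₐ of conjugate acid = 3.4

ClO₄⁻ > p-O₂N–C₆H₄–COO⁻ > PhO⁻

Lower conjugate-acid pKₐ ⇒ weaker base ⇒ better leaving group.
Sorting by the given values: ClO₄⁻ (-10.1), p-O₂N–C₆H₄–COO⁻ (3.4), PhO⁻ (10.0).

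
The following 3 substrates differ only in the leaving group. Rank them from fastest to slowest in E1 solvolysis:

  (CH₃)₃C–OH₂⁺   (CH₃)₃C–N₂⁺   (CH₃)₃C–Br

(CH₃)₃C–N₂⁺ > (CH₃)₃C–Br > (CH₃)₃C–OH₂⁺

The skeletons are identical, so relative rate is governed entirely by leaving-group ability.
The more stable X⁻ (or X) is on its own — i.e. the weaker a base it is — the better a leaving group it makes.
(CH₃)₃C–N₂⁺ loses N₂: no meaningful conjugate acid; N₂ departs as an exceptionally stable neutral molecule
(CH₃)₃C–Br loses Br⁻: pKₐ(HBr) ≈ -9
(CH₃)₃C–OH₂⁺ loses H₂O: pKₐ(H₃O⁺) ≈ -1.7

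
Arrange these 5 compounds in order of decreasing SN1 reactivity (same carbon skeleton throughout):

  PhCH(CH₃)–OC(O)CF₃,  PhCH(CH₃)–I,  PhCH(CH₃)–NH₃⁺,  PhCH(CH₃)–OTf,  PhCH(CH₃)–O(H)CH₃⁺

PhCH(CH₃)–OTf > PhCH(CH₃)–I > PhCH(CH₃)–O(H)CH₃⁺ > PhCH(CH₃)–OC(O)CF₃ > PhCH(CH₃)–NH₃⁺

The skeletons are identical, so relative rate is governed entirely by leaving-group ability.
Rank by basicity of the departing species: weakest base leaves most easily.
PhCH(CH₃)–OTf loses OTf⁻: pKₐ(CF₃SO₃H (triflic acid)) ≈ -14
PhCH(CH₃)–I loses I⁻: pKₐ(HI) ≈ -10
PhCH(CH₃)–O(H)CH₃⁺ loses R'OH: pKₐ(R'OH₂⁺) ≈ -2.4
PhCH(CH₃)–OC(O)CF₃ loses CF₃COO⁻: pKₐ(CF₃COOH) ≈ 0.2
PhCH(CH₃)–NH₃⁺ loses NH₃: pKₐ(NH₄⁺) ≈ 9.2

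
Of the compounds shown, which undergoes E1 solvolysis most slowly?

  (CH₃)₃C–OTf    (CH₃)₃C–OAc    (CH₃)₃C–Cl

With the same alkyl group throughout, only the leaving group differentiates the rates.
Rank by basicity of the departing species: weakest base leaves most easily.
(CH₃)₃C–OTf loses OTf⁻: pKₐ(CF₃SO₃H (triflic acid)) ≈ -14
(CH₃)₃C–Cl loses Cl⁻: pKₐ(HCl) ≈ -7
(CH₃)₃C–OAc loses AcO⁻: pKₐ(CH₃COOH) ≈ 4.8

(CH₃)₃C–OAc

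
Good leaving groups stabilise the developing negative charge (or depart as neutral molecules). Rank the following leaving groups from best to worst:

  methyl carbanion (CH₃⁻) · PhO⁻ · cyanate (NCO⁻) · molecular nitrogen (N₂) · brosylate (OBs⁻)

molecular nitrogen (N₂) > brosylate (OBs⁻) > cyanate (NCO⁻) > PhO⁻ > methyl carbanion (CH₃⁻)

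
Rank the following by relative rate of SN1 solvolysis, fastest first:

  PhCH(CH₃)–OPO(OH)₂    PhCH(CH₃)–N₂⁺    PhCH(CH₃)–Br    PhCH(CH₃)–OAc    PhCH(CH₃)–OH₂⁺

Same R in every case — rank the leaving groups.
A good leaving group is a weak base: the lower the pKₐ of its conjugate acid, the more readily it departs.
PhCH(CH₃)–N₂⁺ loses N₂: no meaningful conjugate acid; N₂ departs as an exceptionally stable neutral molecule
PhCH(CH₃)–Br loses Br⁻: pKₐ(HBr) ≈ -9
PhCH(CH₃)–OH₂⁺ loses H₂O: pKₐ(H₃O⁺) ≈ -1.7
PhCH(CH₃)–OPO(OH)₂ loses H₂PO₄⁻: pKₐ(H₃PO₄) ≈ 2.1
PhCH(CH₃)–OAc loses AcO⁻: pKₐ(CH₃COOH) ≈ 4.8

PhCH(CH₃)–N₂⁺ > PhCH(CH₃)–Br > PhCH(CH₃)–OH₂⁺ > PhCH(CH₃)–OPO(OH)₂ > PhCH(CH₃)–OAc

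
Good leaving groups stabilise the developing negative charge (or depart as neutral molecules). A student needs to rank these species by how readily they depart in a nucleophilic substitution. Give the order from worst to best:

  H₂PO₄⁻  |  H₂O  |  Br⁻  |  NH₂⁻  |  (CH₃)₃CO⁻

NH₂⁻ < (CH₃)₃CO⁻ < H₂PO₄⁻ < H₂O < Br⁻

Br⁻: pKₐ(HBr) ≈ -9
H₂O: pKₐ(H₃O⁺) ≈ -1.7
H₂PO₄⁻: pKₐ(H₃PO₄) ≈ 2.1
(CH₃)₃CO⁻: pKₐ(t-BuOH) ≈ 18 — bulky, strongly basic alkoxide
NH₂⁻: pKₐ(NH₃) ≈ 38
Listed from poorest to best leaving group as asked.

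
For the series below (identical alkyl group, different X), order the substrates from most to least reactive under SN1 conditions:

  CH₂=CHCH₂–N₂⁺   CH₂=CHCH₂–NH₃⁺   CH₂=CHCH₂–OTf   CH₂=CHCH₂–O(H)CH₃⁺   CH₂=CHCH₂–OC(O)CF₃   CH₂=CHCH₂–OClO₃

The skeletons are identical, so relative rate is governed entirely by leaving-group ability.
Rank by basicity of the departing species: weakest base leaves most easily.
CH₂=CHCH₂–N₂⁺ loses N₂: no meaningful conjugate acid; N₂ departs as an exceptionally stable neutral molecule
CH₂=CHCH₂–OTf loses OTf⁻: pKₐ(CF₃SO₃H (triflic acid)) ≈ -14
CH₂=CHCH₂–OClO₃ loses ClO₄⁻: pKₐ(HClO₄) ≈ -10
CH₂=CHCH₂–O(H)CH₃⁺ loses R'OH: pKₐ(R'OH₂⁺) ≈ -2.4
CH₂=CHCH₂–OC(O)CF₃ loses CF₃COO⁻: pKₐ(CF₃COOH) ≈ 0.2
CH₂=CHCH₂–NH₃⁺ loses NH₃: pKₐ(NH₄⁺) ≈ 9.2

CH₂=CHCH₂–N₂⁺ > CH₂=CHCH₂–OTf > CH₂=CHCH₂–OClO₃ > CH₂=CHCH₂–O(H)CH₃⁺ > CH₂=CHCH₂–OC(O)CF₃ > CH₂=CHCH₂–NH₃⁺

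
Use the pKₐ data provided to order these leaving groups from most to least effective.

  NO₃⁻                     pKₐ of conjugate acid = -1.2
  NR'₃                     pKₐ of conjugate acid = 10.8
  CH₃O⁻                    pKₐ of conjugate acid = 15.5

NO₃⁻ > NR'₃ > CH₃O⁻

Lower conjugate-acid pKₐ ⇒ weaker base ⇒ better leaving group.
Sorting by the given values: NO₃⁻ (-1.2), NR'₃ (10.8), CH₃O⁻ (15.5).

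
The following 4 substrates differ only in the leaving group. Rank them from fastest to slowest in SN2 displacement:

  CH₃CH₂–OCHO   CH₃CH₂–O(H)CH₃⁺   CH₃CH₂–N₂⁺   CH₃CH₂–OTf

CH₃CH₂–N₂⁺ > CH₃CH₂–OTf > CH₃CH₂–O(H)CH₃⁺ > CH₃CH₂–OCHO

With the same alkyl group throughout, only the leaving group differentiates the rates.
A good leaving group is a weak base: the lower the pKₐ of its conjugate acid, the more readily it departs.
CH₃CH₂–N₂⁺ loses N₂: no meaningful conjugate acid; N₂ departs as an exceptionally stable neutral molecule
CH₃CH₂–OTf loses OTf⁻: pKₐ(CF₃SO₃H (triflic acid)) ≈ -14
CH₃CH₂–O(H)CH₃⁺ loses R'OH: pKₐ(R'OH₂⁺) ≈ -2.4
CH₃CH₂–OCHO loses HCOO⁻: pKₐ(HCOOH) ≈ 3.8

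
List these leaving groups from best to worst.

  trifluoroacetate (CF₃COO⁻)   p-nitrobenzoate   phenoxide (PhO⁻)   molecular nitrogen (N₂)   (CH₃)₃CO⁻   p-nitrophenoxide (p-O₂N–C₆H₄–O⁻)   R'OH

molecular nitrogen (N₂) > R'OH > trifluoroacetate (CF₃COO⁻) > p-nitrobenzoate > p-nitrophenoxide (p-O₂N–C₆H₄–O⁻) > phenoxide (PhO⁻) > (CH₃)₃CO⁻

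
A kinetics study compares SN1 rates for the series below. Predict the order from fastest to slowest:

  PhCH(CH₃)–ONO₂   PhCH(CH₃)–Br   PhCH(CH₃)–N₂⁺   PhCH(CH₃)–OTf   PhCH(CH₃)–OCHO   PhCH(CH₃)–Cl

PhCH(CH₃)–N₂⁺ > PhCH(CH₃)–OTf > PhCH(CH₃)–Br > PhCH(CH₃)–Cl > PhCH(CH₃)–ONO₂ > PhCH(CH₃)–OCHO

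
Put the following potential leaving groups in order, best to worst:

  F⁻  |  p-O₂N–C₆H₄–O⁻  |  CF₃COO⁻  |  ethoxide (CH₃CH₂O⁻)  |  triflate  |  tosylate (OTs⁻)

triflate > tosylate (OTs⁻) > CF₃COO⁻ > F⁻ > p-O₂N–C₆H₄–O⁻ > ethoxide (CH₃CH₂O⁻)

triflate: pKₐ(CF₃SO₃H (triflic acid)) ≈ -14
tosylate (OTs⁻): pKₐ(p-CH₃C₆H₄SO₃H (TsOH)) ≈ -2.8
CF₃COO⁻: pKₐ(CF₃COOH) ≈ 0.2
F⁻: pKₐ(HF) ≈ 3.2
p-O₂N–C₆H₄–O⁻: pKₐ(p-nitrophenol) ≈ 7.2
ethoxide (CH₃CH₂O⁻): pKₐ(CH₃CH₂OH) ≈ 16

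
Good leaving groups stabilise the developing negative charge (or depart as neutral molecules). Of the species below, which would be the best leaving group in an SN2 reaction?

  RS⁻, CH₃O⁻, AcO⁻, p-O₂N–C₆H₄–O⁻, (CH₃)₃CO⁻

AcO⁻: pKₐ(CH₃COOH) ≈ 4.8
p-O₂N–C₆H₄–O⁻: pKₐ(p-nitrophenol) ≈ 7.2
RS⁻: pKₐ(RSH (a thiol)) ≈ 10.5
CH₃O⁻: pKₐ(CH₃OH) ≈ 15.5
(CH₃)₃CO⁻: pKₐ(t-BuOH) ≈ 18

AcO⁻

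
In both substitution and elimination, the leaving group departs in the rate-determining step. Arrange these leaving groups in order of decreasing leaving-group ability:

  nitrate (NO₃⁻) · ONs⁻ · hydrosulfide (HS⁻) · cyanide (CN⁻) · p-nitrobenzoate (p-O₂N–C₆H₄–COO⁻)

ONs⁻: pKₐ(p-O₂NC₆H₄SO₃H) ≈ -3.5
nitrate (NO₃⁻): pKₐ(HNO₃) ≈ -1.3
p-nitrobenzoate (p-O₂N–C₆H₄–COO⁻): pKₐ(p-nitrobenzoic acid) ≈ 3.4
hydrosulfide (HS⁻): pKₐ(H₂S) ≈ 7
cyanide (CN⁻): pKₐ(HCN) ≈ 9.2

ONs⁻ > nitrate (NO₃⁻) > p-nitrobenzoate (p-O₂N–C₆H₄–COO⁻) > hydrosulfide (HS⁻) > cyanide (CN⁻)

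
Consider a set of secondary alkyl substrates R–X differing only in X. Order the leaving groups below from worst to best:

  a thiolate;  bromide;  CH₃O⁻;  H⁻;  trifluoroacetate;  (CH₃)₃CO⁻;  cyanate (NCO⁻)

H⁻ < (CH₃)₃CO⁻ < CH₃O⁻ < a thiolate < cyanate (NCO⁻) < trifluoroacetate < bromide

bromide: pKₐ(HBr) ≈ -9
trifluoroacetate: pKₐ(CF₃COOH) ≈ 0.2
cyanate (NCO⁻): pKₐ(HOCN) ≈ 3.5 — resonance between N and O
a thiolate: pKₐ(RSH (a thiol)) ≈ 10.5 — moderately basic; rarely leaves without activation
CH₃O⁻: pKₐ(CH₃OH) ≈ 15.5 — strong base; alkoxides do not leave unassisted
(CH₃)₃CO⁻: pKₐ(t-BuOH) ≈ 18
H⁻: pKₐ(H₂) ≈ 36 — extremely strong base; leaves only in special hydride-transfer contexts
Reversing gives the worst-to-best order requested.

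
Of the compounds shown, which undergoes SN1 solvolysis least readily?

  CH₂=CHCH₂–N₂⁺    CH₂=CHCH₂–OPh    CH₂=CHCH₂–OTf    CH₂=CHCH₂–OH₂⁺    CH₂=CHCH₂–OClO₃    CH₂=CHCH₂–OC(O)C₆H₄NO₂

CH₂=CHCH₂–OPh

With the same alkyl group throughout, only the leaving group differentiates the rates.
Leaving-group ability tracks the stability of the departed species; conjugate-acid pKₐ is the usual yardstick (lower pKₐ → better LG).
CH₂=CHCH₂–N₂⁺ loses N₂: no meaningful conjugate acid; N₂ departs as an exceptionally stable neutral molecule
CH₂=CHCH₂–OTf loses OTf⁻: pKₐ(CF₃SO₃H (triflic acid)) ≈ -14
CH₂=CHCH₂–OClO₃ loses ClO₄⁻: pKₐ(HClO₄) ≈ -10
CH₂=CHCH₂–OH₂⁺ loses H₂O: pKₐ(H₃O⁺) ≈ -1.7
CH₂=CHCH₂–OC(O)C₆H₄NO₂ loses p-O₂N–C₆H₄–COO⁻: pKₐ(p-nitrobenzoic acid) ≈ 3.4
CH₂=CHCH₂–OPh loses PhO⁻: pKₐ(C₆H₅OH (phenol)) ≈ 10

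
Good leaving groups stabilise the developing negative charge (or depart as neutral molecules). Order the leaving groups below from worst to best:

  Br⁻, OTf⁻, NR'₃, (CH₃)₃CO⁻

(CH₃)₃CO⁻ < NR'₃ < Br⁻ < OTf⁻

Leaving-group ability tracks the stability of the departed species; conjugate-acid pKₐ is the usual yardstick (lower pKₐ → better LG).
OTf⁻: pKₐ(CF₃SO₃H (triflic acid)) ≈ -14
Br⁻: pKₐ(HBr) ≈ -9
NR'₃: pKₐ(R'₃NH⁺) ≈ 10.7
(CH₃)₃CO⁻: pKₐ(t-BuOH) ≈ 18 — bulky, strongly basic alkoxide
Listed from poorest to best leaving group as asked.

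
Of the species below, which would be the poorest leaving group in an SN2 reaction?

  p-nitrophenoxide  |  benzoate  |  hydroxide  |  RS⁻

Rank by basicity of the departing species: weakest base leaves most easily.
benzoate: pKₐ(C₆H₅COOH) ≈ 4.2
p-nitrophenoxide: pKₐ(p-nitrophenol) ≈ 7.2
RS⁻: pKₐ(RSH (a thiol)) ≈ 10.5
hydroxide: pKₐ(H₂O) ≈ 15.7

hydroxide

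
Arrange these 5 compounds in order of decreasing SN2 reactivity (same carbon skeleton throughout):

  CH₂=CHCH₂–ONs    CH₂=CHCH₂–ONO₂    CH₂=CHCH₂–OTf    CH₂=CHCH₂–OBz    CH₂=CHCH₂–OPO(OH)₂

CH₂=CHCH₂–OTf > CH₂=CHCH₂–ONs > CH₂=CHCH₂–ONO₂ > CH₂=CHCH₂–OPO(OH)₂ > CH₂=CHCH₂–OBz

Identical carbon frameworks mean the comparison reduces to leaving-group quality.
Leaving-group ability tracks the stability of the departed species; conjugate-acid pKₐ is the usual yardstick (lower pKₐ → better LG).
CH₂=CHCH₂–OTf loses OTf⁻: pKₐ(CF₃SO₃H (triflic acid)) ≈ -14
CH₂=CHCH₂–ONs loses ONs⁻: pKₐ(p-O₂NC₆H₄SO₃H) ≈ -3.5
CH₂=CHCH₂–ONO₂ loses NO₃⁻: pKₐ(HNO₃) ≈ -1.3
CH₂=CHCH₂–OPO(OH)₂ loses H₂PO₄⁻: pKₐ(H₃PO₄) ≈ 2.1
CH₂=CHCH₂–OBz loses PhCOO⁻: pKₐ(C₆H₅COOH) ≈ 4.2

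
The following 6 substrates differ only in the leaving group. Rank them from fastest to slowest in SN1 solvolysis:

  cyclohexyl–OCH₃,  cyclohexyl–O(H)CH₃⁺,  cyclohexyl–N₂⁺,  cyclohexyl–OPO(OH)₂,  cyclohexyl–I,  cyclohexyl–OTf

cyclohexyl–N₂⁺ > cyclohexyl–OTf > cyclohexyl–I > cyclohexyl–O(H)CH₃⁺ > cyclohexyl–OPO(OH)₂ > cyclohexyl–OCH₃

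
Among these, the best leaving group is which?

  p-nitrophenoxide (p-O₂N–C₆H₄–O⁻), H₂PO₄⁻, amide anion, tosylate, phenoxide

tosylate

Rank by basicity of the departing species: weakest base leaves most easily.
tosylate: pKₐ(p-CH₃C₆H₄SO₃H (TsOH)) ≈ -2.8
H₂PO₄⁻: pKₐ(H₃PO₄) ≈ 2.1
p-nitrophenoxide (p-O₂N–C₆H₄–O⁻): pKₐ(p-nitrophenol) ≈ 7.2
phenoxide: pKₐ(C₆H₅OH (phenol)) ≈ 10
amide anion: pKₐ(NH₃) ≈ 38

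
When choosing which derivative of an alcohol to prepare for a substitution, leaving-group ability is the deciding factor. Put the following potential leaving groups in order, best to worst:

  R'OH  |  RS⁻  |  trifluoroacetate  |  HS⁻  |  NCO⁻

A good leaving group is a weak base: the lower the pKₐ of its conjugate acid, the more readily it departs.
R'OH: pKₐ(R'OH₂⁺) ≈ -2.4
trifluoroacetate: pKₐ(CF₃COOH) ≈ 0.2
NCO⁻: pKₐ(HOCN) ≈ 3.5
HS⁻: pKₐ(H₂S) ≈ 7
RS⁻: pKₐ(RSH (a thiol)) ≈ 10.5

R'OH > trifluoroacetate > NCO⁻ > HS⁻ > RS⁻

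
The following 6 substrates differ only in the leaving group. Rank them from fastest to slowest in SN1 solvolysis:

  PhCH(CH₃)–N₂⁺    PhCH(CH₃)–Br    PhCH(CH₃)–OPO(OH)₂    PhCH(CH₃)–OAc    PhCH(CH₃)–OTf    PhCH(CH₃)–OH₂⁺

The skeletons are identical, so relative rate is governed entirely by leaving-group ability.
Rank by basicity of the departing species: weakest base leaves most easily.
PhCH(CH₃)–N₂⁺ loses N₂: no meaningful conjugate acid; N₂ departs as an exceptionally stable neutral molecule
PhCH(CH₃)–OTf loses OTf⁻: pKₐ(CF₃SO₃H (triflic acid)) ≈ -14
PhCH(CH₃)–Br loses Br⁻: pKₐ(HBr) ≈ -9
PhCH(CH₃)–OH₂⁺ loses H₂O: pKₐ(H₃O⁺) ≈ -1.7
PhCH(CH₃)–OPO(OH)₂ loses H₂PO₄⁻: pKₐ(H₃PO₄) ≈ 2.1
PhCH(CH₃)–OAc loses AcO⁻: pKₐ(CH₃COOH) ≈ 4.8

PhCH(CH₃)–N₂⁺ > PhCH(CH₃)–OTf > PhCH(CH₃)–Br > PhCH(CH₃)–OH₂⁺ > PhCH(CH₃)–OPO(OH)₂ > PhCH(CH₃)–OAc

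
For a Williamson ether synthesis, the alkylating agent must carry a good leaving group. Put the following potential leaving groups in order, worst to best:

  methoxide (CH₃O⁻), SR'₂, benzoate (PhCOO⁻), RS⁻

A good leaving group is a weak base: the lower the pKₐ of its conjugate acid, the more readily it departs.
SR'₂: pKₐ(R'₂SH⁺) ≈ -7
benzoate (PhCOO⁻): pKₐ(C₆H₅COOH) ≈ 4.2
RS⁻: pKₐ(RSH (a thiol)) ≈ 10.5
methoxide (CH₃O⁻): pKₐ(CH₃OH) ≈ 15.5
Reversing gives the worst-to-best order requested.

methoxide (CH₃O⁻) < RS⁻ < benzoate (PhCOO⁻) < SR'₂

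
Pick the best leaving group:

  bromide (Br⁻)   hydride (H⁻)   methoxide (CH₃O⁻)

Leaving-group ability tracks the stability of the departed species; conjugate-acid pKₐ is the usual yardstick (lower pKₐ → better LG).
bromide (Br⁻): pKₐ(HBr) ≈ -9
methoxide (CH₃O⁻): pKₐ(CH₃OH) ≈ 15.5
hydride (H⁻): pKₐ(H₂) ≈ 36

bromide (Br⁻)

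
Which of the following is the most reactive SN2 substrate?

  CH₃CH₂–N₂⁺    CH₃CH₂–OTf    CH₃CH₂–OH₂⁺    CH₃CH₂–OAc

Same R in every case — rank the leaving groups.
The more stable X⁻ (or X) is on its own — i.e. the weaker a base it is — the better a leaving group it makes.
CH₃CH₂–N₂⁺ loses N₂: no meaningful conjugate acid; N₂ departs as an exceptionally stable neutral molecule
CH₃CH₂–OTf loses OTf⁻: pKₐ(CF₃SO₃H (triflic acid)) ≈ -14
CH₃CH₂–OH₂⁺ loses H₂O: pKₐ(H₃O⁺) ≈ -1.7
CH₃CH₂–OAc loses AcO⁻: pKₐ(CH₃COOH) ≈ 4.8

CH₃CH₂–N₂⁺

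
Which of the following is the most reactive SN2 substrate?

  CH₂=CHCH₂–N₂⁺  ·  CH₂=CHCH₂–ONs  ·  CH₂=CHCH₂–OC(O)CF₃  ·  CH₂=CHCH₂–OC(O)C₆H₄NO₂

Identical carbon frameworks mean the comparison reduces to leaving-group quality.
A good leaving group is a weak base: the lower the pKₐ of its conjugate acid, the more readily it departs.
CH₂=CHCH₂–N₂⁺ loses N₂: no meaningful conjugate acid; N₂ departs as an exceptionally stable neutral molecule
CH₂=CHCH₂–ONs loses ONs⁻: pKₐ(p-O₂NC₆H₄SO₃H) ≈ -3.5
CH₂=CHCH₂–OC(O)CF₃ loses CF₃COO⁻: pKₐ(CF₃COOH) ≈ 0.2
CH₂=CHCH₂–OC(O)C₆H₄NO₂ loses p-O₂N–C₆H₄–COO⁻: pKₐ(p-nitrobenzoic acid) ≈ 3.4

CH₂=CHCH₂–N₂⁺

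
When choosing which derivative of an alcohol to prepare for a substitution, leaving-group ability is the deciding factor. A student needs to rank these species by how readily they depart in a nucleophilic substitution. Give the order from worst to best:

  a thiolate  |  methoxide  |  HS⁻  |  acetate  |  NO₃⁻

Rank by basicity of the departing species: weakest base leaves most easily.
NO₃⁻: pKₐ(HNO₃) ≈ -1.3
acetate: pKₐ(CH₃COOH) ≈ 4.8 — resonance-stabilised but still a weak base
HS⁻: pKₐ(H₂S) ≈ 7 — larger and more polarisable than the oxygen analogue
a thiolate: pKₐ(RSH (a thiol)) ≈ 10.5 — moderately basic; rarely leaves without activation
methoxide: pKₐ(CH₃OH) ≈ 15.5
Listed from poorest to best leaving group as asked.

methoxide < a thiolate < HS⁻ < acetate < NO₃⁻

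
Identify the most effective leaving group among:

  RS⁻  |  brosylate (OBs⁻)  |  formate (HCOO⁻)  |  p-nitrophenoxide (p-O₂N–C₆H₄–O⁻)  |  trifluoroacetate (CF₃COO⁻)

brosylate (OBs⁻)

brosylate (OBs⁻): pKₐ(p-BrC₆H₄SO₃H) ≈ -2.8
trifluoroacetate (CF₃COO⁻): pKₐ(CF₃COOH) ≈ 0.2
formate (HCOO⁻): pKₐ(HCOOH) ≈ 3.8
p-nitrophenoxide (p-O₂N–C₆H₄–O⁻): pKₐ(p-nitrophenol) ≈ 7.2
RS⁻: pKₐ(RSH (a thiol)) ≈ 10.5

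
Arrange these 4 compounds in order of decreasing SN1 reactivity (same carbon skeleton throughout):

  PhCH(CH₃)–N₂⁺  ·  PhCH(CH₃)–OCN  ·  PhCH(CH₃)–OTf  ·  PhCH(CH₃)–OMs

PhCH(CH₃)–N₂⁺ > PhCH(CH₃)–OTf > PhCH(CH₃)–OMs > PhCH(CH₃)–OCN

Same R in every case — rank the leaving groups.
Rank by basicity of the departing species: weakest base leaves most easily.
PhCH(CH₃)–N₂⁺ loses N₂: no meaningful conjugate acid; N₂ departs as an exceptionally stable neutral molecule
PhCH(CH₃)–OTf loses OTf⁻: pKₐ(CF₃SO₃H (triflic acid)) ≈ -14
PhCH(CH₃)–OMs loses OMs⁻: pKₐ(CH₃SO₃H (MsOH)) ≈ -1.9
PhCH(CH₃)–OCN loses NCO⁻: pKₐ(HOCN) ≈ 3.5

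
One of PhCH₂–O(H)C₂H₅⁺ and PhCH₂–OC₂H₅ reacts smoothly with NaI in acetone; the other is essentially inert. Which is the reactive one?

PhCH₂–O(H)C₂H₅⁺

From PhCH₂–OC₂H₅ the departing group would be CH₃CH₂O⁻ (pKₐ(CH₃CH₂OH) ≈ 16). Strong base; alkoxides do not leave unassisted.
From PhCH₂–O(H)C₂H₅⁺ the leaving group is R'OH (pKₐ(R'OH₂⁺) ≈ -2.4). Neutral; leaves from a protonated ether (an oxonium ion, R–O(H)R'⁺).
(In practice PhCH₂–O(H)C₂H₅⁺ is made from PhCH₂–OC₂H₅ by protonation with concentrated HBr, allowing neutral ethanol, rather than ethoxide, to depart.)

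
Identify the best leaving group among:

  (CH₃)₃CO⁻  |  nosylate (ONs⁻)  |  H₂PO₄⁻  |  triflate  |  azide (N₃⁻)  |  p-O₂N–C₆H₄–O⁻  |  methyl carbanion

triflate

Rank by basicity of the departing species: weakest base leaves most easily.
triflate: pKₐ(CF₃SO₃H (triflic acid)) ≈ -14
nosylate (ONs⁻): pKₐ(p-O₂NC₆H₄SO₃H) ≈ -3.5
H₂PO₄⁻: pKₐ(H₃PO₄) ≈ 2.1
azide (N₃⁻): pKₐ(HN₃) ≈ 4.7
p-O₂N–C₆H₄–O⁻: pKₐ(p-nitrophenol) ≈ 7.2
(CH₃)₃CO⁻: pKₐ(t-BuOH) ≈ 18
methyl carbanion: pKₐ(CH₄) ≈ 48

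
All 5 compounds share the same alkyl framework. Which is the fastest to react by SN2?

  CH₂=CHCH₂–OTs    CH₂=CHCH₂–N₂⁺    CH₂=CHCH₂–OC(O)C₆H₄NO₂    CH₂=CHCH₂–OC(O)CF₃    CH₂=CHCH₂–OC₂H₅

CH₂=CHCH₂–N₂⁺

Identical carbon frameworks mean the comparison reduces to leaving-group quality.
The more stable X⁻ (or X) is on its own — i.e. the weaker a base it is — the better a leaving group it makes.
CH₂=CHCH₂–N₂⁺ loses N₂: no meaningful conjugate acid; N₂ departs as an exceptionally stable neutral molecule
CH₂=CHCH₂–OTs loses OTs⁻: pKₐ(p-CH₃C₆H₄SO₃H (TsOH)) ≈ -2.8
CH₂=CHCH₂–OC(O)CF₃ loses CF₃COO⁻: pKₐ(CF₃COOH) ≈ 0.2
CH₂=CHCH₂–OC(O)C₆H₄NO₂ loses p-O₂N–C₆H₄–COO⁻: pKₐ(p-nitrobenzoic acid) ≈ 3.4
CH₂=CHCH₂–OC₂H₅ loses CH₃CH₂O⁻: pKₐ(CH₃CH₂OH) ≈ 16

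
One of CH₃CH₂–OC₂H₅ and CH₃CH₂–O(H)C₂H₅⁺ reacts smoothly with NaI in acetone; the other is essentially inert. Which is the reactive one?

CH₃CH₂–O(H)C₂H₅⁺

From CH₃CH₂–OC₂H₅ the departing group would be CH₃CH₂O⁻ (pKₐ(CH₃CH₂OH) ≈ 16). Strong base; alkoxides do not leave unassisted.
From CH₃CH₂–O(H)C₂H₅⁺ the leaving group is R'OH (pKₐ(R'OH₂⁺) ≈ -2.4). Neutral; leaves from a protonated ether (an oxonium ion, R–O(H)R'⁺).
(In practice CH₃CH₂–O(H)C₂H₅⁺ is made from CH₃CH₂–OC₂H₅ by protonation with concentrated HBr, allowing neutral ethanol, rather than ethoxide, to depart.)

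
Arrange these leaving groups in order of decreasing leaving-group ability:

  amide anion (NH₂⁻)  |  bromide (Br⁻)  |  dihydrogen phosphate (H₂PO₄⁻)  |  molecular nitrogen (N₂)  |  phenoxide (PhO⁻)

molecular nitrogen (N₂) > bromide (Br⁻) > dihydrogen phosphate (H₂PO₄⁻) > phenoxide (PhO⁻) > amide anion (NH₂⁻)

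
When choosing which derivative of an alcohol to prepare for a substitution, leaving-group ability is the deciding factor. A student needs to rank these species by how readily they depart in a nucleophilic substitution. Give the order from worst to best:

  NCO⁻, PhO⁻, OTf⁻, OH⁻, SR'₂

OH⁻ < PhO⁻ < NCO⁻ < SR'₂ < OTf⁻

OTf⁻: pKₐ(CF₃SO₃H (triflic acid)) ≈ -14
SR'₂: pKₐ(R'₂SH⁺) ≈ -7 — neutral; leaves from a sulfonium salt (R–SR'₂⁺)
NCO⁻: pKₐ(HOCN) ≈ 3.5 — resonance between N and O
PhO⁻: pKₐ(C₆H₅OH (phenol)) ≈ 10
OH⁻: pKₐ(H₂O) ≈ 15.7 — strong base; essentially never leaves without prior activation
Listed from poorest to best leaving group as asked.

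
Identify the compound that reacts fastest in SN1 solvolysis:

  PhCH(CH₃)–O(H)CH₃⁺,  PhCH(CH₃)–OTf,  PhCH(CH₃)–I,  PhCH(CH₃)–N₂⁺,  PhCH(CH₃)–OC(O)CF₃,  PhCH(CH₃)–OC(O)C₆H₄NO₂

PhCH(CH₃)–N₂⁺

With the same alkyl group throughout, only the leaving group differentiates the rates.
The more stable X⁻ (or X) is on its own — i.e. the weaker a base it is — the better a leaving group it makes.
PhCH(CH₃)–N₂⁺ loses N₂: no meaningful conjugate acid; N₂ departs as an exceptionally stable neutral molecule
PhCH(CH₃)–OTf loses OTf⁻: pKₐ(CF₃SO₃H (triflic acid)) ≈ -14
PhCH(CH₃)–I loses I⁻: pKₐ(HI) ≈ -10
PhCH(CH₃)–O(H)CH₃⁺ loses R'OH: pKₐ(R'OH₂⁺) ≈ -2.4
PhCH(CH₃)–OC(O)CF₃ loses CF₃COO⁻: pKₐ(CF₃COOH) ≈ 0.2
PhCH(CH₃)–OC(O)C₆H₄NO₂ loses p-O₂N–C₆H₄–COO⁻: pKₐ(p-nitrobenzoic acid) ≈ 3.4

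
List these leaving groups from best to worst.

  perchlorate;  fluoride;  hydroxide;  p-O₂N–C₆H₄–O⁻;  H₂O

The more stable X⁻ (or X) is on its own — i.e. the weaker a base it is — the better a leaving group it makes.
perchlorate: pKₐ(HClO₄) ≈ -10 — extremely weak base; rarely used for safety reasons
H₂O: pKₐ(H₃O⁺) ≈ -1.7 — neutral; leaves from a protonated alcohol (R–OH₂⁺)
fluoride: pKₐ(HF) ≈ 3.2
p-O₂N–C₆H₄–O⁻: pKₐ(p-nitrophenol) ≈ 7.2
hydroxide: pKₐ(H₂O) ≈ 15.7 — strong base; essentially never leaves without prior activation

perchlorate > H₂O > fluoride > p-O₂N–C₆H₄–O⁻ > hydroxide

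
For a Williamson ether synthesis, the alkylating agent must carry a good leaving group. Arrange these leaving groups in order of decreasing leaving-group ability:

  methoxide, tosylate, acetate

tosylate > acetate > methoxide

A good leaving group is a weak base: the lower the pKₐ of its conjugate acid, the more readily it departs.
tosylate: pKₐ(p-CH₃C₆H₄SO₃H (TsOH)) ≈ -2.8
acetate: pKₐ(CH₃COOH) ≈ 4.8 — resonance-stabilised but still a weak base
methoxide: pKₐ(CH₃OH) ≈ 15.5 — strong base; alkoxides do not leave unassisted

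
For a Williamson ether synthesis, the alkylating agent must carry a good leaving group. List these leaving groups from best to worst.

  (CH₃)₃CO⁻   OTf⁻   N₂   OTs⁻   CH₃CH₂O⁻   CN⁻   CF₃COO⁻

The more stable X⁻ (or X) is on its own — i.e. the weaker a base it is — the better a leaving group it makes.
N₂: no meaningful conjugate acid; N₂ departs as an exceptionally stable neutral molecule
OTf⁻: pKₐ(CF₃SO₃H (triflic acid)) ≈ -14
OTs⁻: pKₐ(p-CH₃C₆H₄SO₃H (TsOH)) ≈ -2.8
CF₃COO⁻: pKₐ(CF₃COOH) ≈ 0.2
CN⁻: pKₐ(HCN) ≈ 9.2
CH₃CH₂O⁻: pKₐ(CH₃CH₂OH) ≈ 16
(CH₃)₃CO⁻: pKₐ(t-BuOH) ≈ 18

N₂ > OTf⁻ > OTs⁻ > CF₃COO⁻ > CN⁻ > CH₃CH₂O⁻ > (CH₃)₃CO⁻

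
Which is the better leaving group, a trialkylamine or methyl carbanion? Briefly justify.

a trialkylamine

a trialkylamine is the better leaving group.
pKₐ(R'₃NH⁺) ≈ 10.7 versus pKₐ(CH₄) ≈ 48: a trialkylamine is the much weaker base.
Neutral but still a fairly strong base; Hofmann-elimination LG.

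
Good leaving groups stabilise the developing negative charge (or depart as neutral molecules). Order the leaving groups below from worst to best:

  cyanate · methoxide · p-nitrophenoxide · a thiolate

methoxide < a thiolate < p-nitrophenoxide < cyanate

The more stable X⁻ (or X) is on its own — i.e. the weaker a base it is — the better a leaving group it makes.
cyanate: pKₐ(HOCN) ≈ 3.5
p-nitrophenoxide: pKₐ(p-nitrophenol) ≈ 7.2
a thiolate: pKₐ(RSH (a thiol)) ≈ 10.5
methoxide: pKₐ(CH₃OH) ≈ 15.5
Reversing gives the worst-to-best order requested.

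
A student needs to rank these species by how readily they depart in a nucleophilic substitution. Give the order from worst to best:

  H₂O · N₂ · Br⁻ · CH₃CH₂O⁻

CH₃CH₂O⁻ < H₂O < Br⁻ < N₂

Rank by basicity of the departing species: weakest base leaves most easily.
N₂: no meaningful conjugate acid; N₂ departs as an exceptionally stable neutral molecule
Br⁻: pKₐ(HBr) ≈ -9
H₂O: pKₐ(H₃O⁺) ≈ -1.7 — neutral; leaves from a protonated alcohol (R–OH₂⁺)
CH₃CH₂O⁻: pKₐ(CH₃CH₂OH) ≈ 16
The question asks for worst first, so the sequence is read in increasing leaving-group ability.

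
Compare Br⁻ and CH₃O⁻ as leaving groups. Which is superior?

Br⁻

Br⁻ is the better leaving group.
pKₐ(HBr) ≈ -9 versus pKₐ(CH₃OH) ≈ 15.5: Br⁻ is the much weaker base.
Weak base; good leaving group.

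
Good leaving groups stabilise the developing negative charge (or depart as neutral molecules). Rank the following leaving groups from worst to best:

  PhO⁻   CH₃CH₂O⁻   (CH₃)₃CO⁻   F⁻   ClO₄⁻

A good leaving group is a weak base: the lower the pKₐ of its conjugate acid, the more readily it departs.
ClO₄⁻: pKₐ(HClO₄) ≈ -10
F⁻: pKₐ(HF) ≈ 3.2
PhO⁻: pKₐ(C₆H₅OH (phenol)) ≈ 10 — resonance into the ring helps, but still a poor LG
CH₃CH₂O⁻: pKₐ(CH₃CH₂OH) ≈ 16 — strong base; alkoxides do not leave unassisted
(CH₃)₃CO⁻: pKₐ(t-BuOH) ≈ 18 — bulky, strongly basic alkoxide
Reversing gives the worst-to-best order requested.

(CH₃)₃CO⁻ < CH₃CH₂O⁻ < PhO⁻ < F⁻ < ClO₄⁻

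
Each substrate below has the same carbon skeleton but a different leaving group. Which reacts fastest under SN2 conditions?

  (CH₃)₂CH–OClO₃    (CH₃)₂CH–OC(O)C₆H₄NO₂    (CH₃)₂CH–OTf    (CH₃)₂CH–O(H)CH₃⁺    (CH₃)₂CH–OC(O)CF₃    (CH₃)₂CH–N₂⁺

With the same alkyl group throughout, only the leaving group differentiates the rates.
Leaving-group ability tracks the stability of the departed species; conjugate-acid pKₐ is the usual yardstick (lower pKₐ → better LG).
(CH₃)₂CH–N₂⁺ loses N₂: no meaningful conjugate acid; N₂ departs as an exceptionally stable neutral molecule
(CH₃)₂CH–OTf loses OTf⁻: pKₐ(CF₃SO₃H (triflic acid)) ≈ -14
(CH₃)₂CH–OClO₃ loses ClO₄⁻: pKₐ(HClO₄) ≈ -10
(CH₃)₂CH–O(H)CH₃⁺ loses R'OH: pKₐ(R'OH₂⁺) ≈ -2.4
(CH₃)₂CH–OC(O)CF₃ loses CF₃COO⁻: pKₐ(CF₃COOH) ≈ 0.2
(CH₃)₂CH–OC(O)C₆H₄NO₂ loses p-O₂N–C₆H₄–COO⁻: pKₐ(p-nitrobenzoic acid) ≈ 3.4

(CH₃)₂CH–N₂⁺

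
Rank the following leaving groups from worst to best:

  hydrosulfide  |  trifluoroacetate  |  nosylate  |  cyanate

hydrosulfide < cyanate < trifluoroacetate < nosylate

Leaving-group ability tracks the stability of the departed species; conjugate-acid pKₐ is the usual yardstick (lower pKₐ → better LG).
nosylate: pKₐ(p-O₂NC₆H₄SO₃H) ≈ -3.5
trifluoroacetate: pKₐ(CF₃COOH) ≈ 0.2
cyanate: pKₐ(HOCN) ≈ 3.5
hydrosulfide: pKₐ(H₂S) ≈ 7
Listed from poorest to best leaving group as asked.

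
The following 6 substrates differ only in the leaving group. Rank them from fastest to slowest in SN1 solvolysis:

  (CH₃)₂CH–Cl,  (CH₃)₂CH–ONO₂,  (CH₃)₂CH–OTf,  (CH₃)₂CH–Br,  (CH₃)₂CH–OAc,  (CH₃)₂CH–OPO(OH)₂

(CH₃)₂CH–OTf > (CH₃)₂CH–Br > (CH₃)₂CH–Cl > (CH₃)₂CH–ONO₂ > (CH₃)₂CH–OPO(OH)₂ > (CH₃)₂CH–OAc

The skeletons are identical, so relative rate is governed entirely by leaving-group ability.
Rank by basicity of the departing species: weakest base leaves most easily.
(CH₃)₂CH–OTf loses OTf⁻: pKₐ(CF₃SO₃H (triflic acid)) ≈ -14
(CH₃)₂CH–Br loses Br⁻: pKₐ(HBr) ≈ -9
(CH₃)₂CH–Cl loses Cl⁻: pKₐ(HCl) ≈ -7
(CH₃)₂CH–ONO₂ loses NO₃⁻: pKₐ(HNO₃) ≈ -1.3
(CH₃)₂CH–OPO(OH)₂ loses H₂PO₄⁻: pKₐ(H₃PO₄) ≈ 2.1
(CH₃)₂CH–OAc loses AcO⁻: pKₐ(CH₃COOH) ≈ 4.8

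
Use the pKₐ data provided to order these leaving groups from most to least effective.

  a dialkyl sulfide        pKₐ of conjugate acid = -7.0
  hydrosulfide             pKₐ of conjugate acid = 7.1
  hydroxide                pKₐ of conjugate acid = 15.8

Lower conjugate-acid pKₐ ⇒ weaker base ⇒ better leaving group.
Sorting by the given values: a dialkyl sulfide (-7.0), hydrosulfide (7.1), hydroxide (15.8).

a dialkyl sulfide > hydrosulfide > hydroxide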